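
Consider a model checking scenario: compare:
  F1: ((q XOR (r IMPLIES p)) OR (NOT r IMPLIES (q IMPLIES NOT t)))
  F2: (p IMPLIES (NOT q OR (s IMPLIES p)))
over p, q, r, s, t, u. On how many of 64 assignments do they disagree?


F1 = ((q XOR (r IMPLIES p)) OR (NOT r IMPLIES (q IMPLIES NOT t)))
F2 = (p IMPLIES (NOT q OR (s IMPLIES p)))
Evaluate both on each of 64 rows (bits = p,q,r,s,t,u):
  row 0 [000000]: F1=1 F2=1 -> 0
  row 1 [000001]: F1=1 F2=1 -> 0
  row 2 [000010]: F1=1 F2=1 -> 0
  row 3 [000011]: F1=1 F2=1 -> 0
  row 4 [000100]: F1=1 F2=1 -> 0
  (every remaining row is evaluated the same way; all 64 results are listed next)
Full result column, 8 rows per line (p,q,r fixed per line; s,t,u runs 000..111 left to right):
  rows 0-7 [p,q,r=000]: 00000000  (ones: 0)
  rows 8-15 [p,q,r=001]: 00000000  (ones: 0)
  rows 16-23 [p,q,r=010]: 00110011  (ones: 4)
  rows 24-31 [p,q,r=011]: 00000000  (ones: 0)
  rows 32-39 [p,q,r=100]: 00000000  (ones: 0)
  rows 40-47 [p,q,r=101]: 00000000  (ones: 0)
  rows 48-55 [p,q,r=110]: 00110011  (ones: 4)
  rows 56-63 [p,q,r=111]: 00000000  (ones: 0)
Disagreements = 0+0+4+0+0+0+4+0 = 8

8


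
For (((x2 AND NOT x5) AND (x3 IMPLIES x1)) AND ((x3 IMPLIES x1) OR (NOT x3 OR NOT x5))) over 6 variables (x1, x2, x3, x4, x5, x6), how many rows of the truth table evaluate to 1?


Formula: (((x2 AND NOT x5) AND (x3 IMPLIES x1)) AND ((x3 IMPLIES x1) OR (NOT x3 OR NOT x5))) over 6 vars (64 rows)
Evaluate each row (x1, x2, x3, x4, x5, x6 as bits, MSB first):
  row 0 [000000]: (((0 AND NOT 0) AND (0 IMPLIES 0)) AND ((0 IMPLIES 0) OR (NOT 0 OR NOT 0))) -> 0
  row 1 [000001]: (((0 AND NOT 0) AND (0 IMPLIES 0)) AND ((0 IMPLIES 0) OR (NOT 0 OR NOT 0))) -> 0
  row 2 [000010]: (((0 AND NOT 1) AND (0 IMPLIES 0)) AND ((0 IMPLIES 0) OR (NOT 0 OR NOT 1))) -> 0
  row 3 [000011]: (((0 AND NOT 1) AND (0 IMPLIES 0)) AND ((0 IMPLIES 0) OR (NOT 0 OR NOT 1))) -> 0
  row 4 [000100]: (((0 AND NOT 0) AND (0 IMPLIES 0)) AND ((0 IMPLIES 0) OR (NOT 0 OR NOT 0))) -> 0
  (every remaining row is evaluated the same way; all 64 results are listed next)
Full result column, 8 rows per line (x1,x2,x3 fixed per line; x4,x5,x6 runs 000..111 left to right):
  rows 0-7 [x1,x2,x3=000]: 00000000  (ones: 0)
  rows 8-15 [x1,x2,x3=001]: 00000000  (ones: 0)
  rows 16-23 [x1,x2,x3=010]: 11001100  (ones: 4)
  rows 24-31 [x1,x2,x3=011]: 00000000  (ones: 0)
  rows 32-39 [x1,x2,x3=100]: 00000000  (ones: 0)
  rows 40-47 [x1,x2,x3=101]: 00000000  (ones: 0)
  rows 48-55 [x1,x2,x3=110]: 11001100  (ones: 4)
  rows 56-63 [x1,x2,x3=111]: 11001100  (ones: 4)
Count of 1-rows = 0+0+4+0+0+0+4+4 = 12

12


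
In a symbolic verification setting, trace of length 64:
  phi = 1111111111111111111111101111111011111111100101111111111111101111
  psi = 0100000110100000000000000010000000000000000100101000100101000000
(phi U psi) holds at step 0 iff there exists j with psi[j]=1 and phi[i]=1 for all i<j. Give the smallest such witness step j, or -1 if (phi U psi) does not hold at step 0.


(phi U psi) at 0: need smallest j with psi[j]=1 and phi[i]=1 for all i in [0,j).
Scan from step 0:
  step 0: phi=1, psi=0 -> continue
  step 1: psi=1 and phi held for [0,1) -> witness found
Witness step = 1

1


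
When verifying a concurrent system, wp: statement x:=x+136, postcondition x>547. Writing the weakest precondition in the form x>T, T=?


Formula: wp(x:=E, P) = P[E/x] (substitute E for x in postcondition)
Step 1: Postcondition: x>547
Step 2: Substitute x+136 for x: x+136>547
Step 3: Solve for x: x > 547-136 = 411

411


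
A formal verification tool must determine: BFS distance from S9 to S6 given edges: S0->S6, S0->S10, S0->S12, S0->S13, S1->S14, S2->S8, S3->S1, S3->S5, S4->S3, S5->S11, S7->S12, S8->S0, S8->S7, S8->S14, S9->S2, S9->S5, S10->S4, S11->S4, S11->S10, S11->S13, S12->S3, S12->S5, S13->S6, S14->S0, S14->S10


BFS layer-by-layer from S9:
  dist 0: {S9}
  dist 1: {S2, S5}
  dist 2: {S8, S11}
  dist 3: {S0, S4, S7, S10, S13, S14}
  dist 4: {S3, S6, S12}
  -> S6 reached at distance 4
Shortest path length = 4

4


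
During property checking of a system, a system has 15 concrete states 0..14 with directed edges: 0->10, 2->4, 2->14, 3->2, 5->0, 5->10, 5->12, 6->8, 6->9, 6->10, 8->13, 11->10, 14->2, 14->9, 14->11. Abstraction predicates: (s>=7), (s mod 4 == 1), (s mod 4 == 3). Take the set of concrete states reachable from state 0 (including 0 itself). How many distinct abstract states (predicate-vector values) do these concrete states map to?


BFS from 0:
Concrete reachable: {0, 10}
Abstract via predicates (s>=7), (s mod 4 == 1), (s mod 4 == 3):
  (0,0,0) <- {0}
  (1,0,0) <- {10}
Distinct abstract states = 2

2


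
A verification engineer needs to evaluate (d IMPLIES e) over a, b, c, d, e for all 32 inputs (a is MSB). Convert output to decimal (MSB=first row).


Formula: (d IMPLIES e) over a, b, c, d, e (32 rows)
Evaluate each row (bits = a,b,c,d,e, MSB first):
  row 0 [00000]: (0 IMPLIES 0) -> 1
  row 1 [00001]: (0 IMPLIES 1) -> 1
  row 2 [00010]: (1 IMPLIES 0) -> 0
  row 3 [00011]: (1 IMPLIES 1) -> 1
  row 4 [00100]: (0 IMPLIES 0) -> 1
  row 5 [00101]: (0 IMPLIES 1) -> 1
  row 6 [00110]: (1 IMPLIES 0) -> 0
  row 7 [00111]: (1 IMPLIES 1) -> 1
  row 8 [01000]: (0 IMPLIES 0) -> 1
  row 9 [01001]: (0 IMPLIES 1) -> 1
  row 10 [01010]: (1 IMPLIES 0) -> 0
  row 11 [01011]: (1 IMPLIES 1) -> 1
  row 12 [01100]: (0 IMPLIES 0) -> 1
  row 13 [01101]: (0 IMPLIES 1) -> 1
  row 14 [01110]: (1 IMPLIES 0) -> 0
  row 15 [01111]: (1 IMPLIES 1) -> 1
  row 16 [10000]: (0 IMPLIES 0) -> 1
  row 17 [10001]: (0 IMPLIES 1) -> 1
  row 18 [10010]: (1 IMPLIES 0) -> 0
  row 19 [10011]: (1 IMPLIES 1) -> 1
  row 20 [10100]: (0 IMPLIES 0) -> 1
  row 21 [10101]: (0 IMPLIES 1) -> 1
  row 22 [10110]: (1 IMPLIES 0) -> 0
  row 23 [10111]: (1 IMPLIES 1) -> 1
  row 24 [11000]: (0 IMPLIES 0) -> 1
  row 25 [11001]: (0 IMPLIES 1) -> 1
  row 26 [11010]: (1 IMPLIES 0) -> 0
  row 27 [11011]: (1 IMPLIES 1) -> 1
  row 28 [11100]: (0 IMPLIES 0) -> 1
  row 29 [11101]: (0 IMPLIES 1) -> 1
  row 30 [11110]: (1 IMPLIES 0) -> 0
  row 31 [11111]: (1 IMPLIES 1) -> 1
Full result column, 4 rows per line (a,b,c fixed per line; d,e runs 00..11 left to right):
  rows 0-3 [a,b,c=000]: 1101  = hex D
  rows 4-7 [a,b,c=001]: 1101  = hex D
  rows 8-11 [a,b,c=010]: 1101  = hex D
  rows 12-15 [a,b,c=011]: 1101  = hex D
  rows 16-19 [a,b,c=100]: 1101  = hex D
  rows 20-23 [a,b,c=101]: 1101  = hex D
  rows 24-27 [a,b,c=110]: 1101  = hex D
  rows 28-31 [a,b,c=111]: 1101  = hex D
Output column (row 0 .. row 31) = 11011101110111011101110111011101
Output column grouped in 4s = 1101 1101 1101 1101 1101 1101 1101 1101 = 0xDDDDDDDD
Convert to decimal digit by digit (value = value*16 + digit):
  D -> 13
  13*16 + 13 (D) = 221
  221*16 + 13 (D) = 3549
  3549*16 + 13 (D) = 56797
  56797*16 + 13 (D) = 908765
  908765*16 + 13 (D) = 14540253
  14540253*16 + 13 (D) = 232644061
  232644061*16 + 13 (D) = 3722304989
Decimal = 3722304989

3722304989


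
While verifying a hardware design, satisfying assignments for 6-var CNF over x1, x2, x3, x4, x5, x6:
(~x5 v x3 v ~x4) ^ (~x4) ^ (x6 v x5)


CNF with 3 clauses over 6 vars (64 assignments).
An assignment satisfies CNF iff every clause has >=1 true literal.
Check each row (bits = x1,x2,x3,x4,x5,x6; clause T/F shown):
  row 0 [000000]: clauses=TTF -> 0
  row 1 [000001]: clauses=TTT -> 1
  row 2 [000010]: clauses=TTT -> 1
  row 3 [000011]: clauses=TTT -> 1
  row 4 [000100]: clauses=TFF -> 0
  (every remaining row is evaluated the same way; all 64 results are listed next)
Full result column, 8 rows per line (x1,x2,x3 fixed per line; x4,x5,x6 runs 000..111 left to right):
  rows 0-7 [x1,x2,x3=000]: 01110000  (ones: 3)
  rows 8-15 [x1,x2,x3=001]: 01110000  (ones: 3)
  rows 16-23 [x1,x2,x3=010]: 01110000  (ones: 3)
  rows 24-31 [x1,x2,x3=011]: 01110000  (ones: 3)
  rows 32-39 [x1,x2,x3=100]: 01110000  (ones: 3)
  rows 40-47 [x1,x2,x3=101]: 01110000  (ones: 3)
  rows 48-55 [x1,x2,x3=110]: 01110000  (ones: 3)
  rows 56-63 [x1,x2,x3=111]: 01110000  (ones: 3)
Satisfying assignments = 3+3+3+3+3+3+3+3 = 24

24


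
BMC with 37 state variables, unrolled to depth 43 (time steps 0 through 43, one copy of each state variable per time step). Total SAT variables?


BMC unrolls to depth k, creating one copy of each state var for steps 0..k.
Step count = 43 + 1 = 44 (steps 0 through 43)
Vars per step = 37
Total = 37 * 44 = 1628

1628


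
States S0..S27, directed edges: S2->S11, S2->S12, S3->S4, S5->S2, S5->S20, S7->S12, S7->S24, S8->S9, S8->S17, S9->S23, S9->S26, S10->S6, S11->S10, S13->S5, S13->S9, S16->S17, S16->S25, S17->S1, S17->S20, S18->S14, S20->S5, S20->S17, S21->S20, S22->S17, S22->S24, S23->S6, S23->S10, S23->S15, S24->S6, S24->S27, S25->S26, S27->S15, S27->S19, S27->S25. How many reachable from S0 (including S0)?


BFS from S0:
  layer 0: {S0}
Reachable set: {S0}
Count = 1

1


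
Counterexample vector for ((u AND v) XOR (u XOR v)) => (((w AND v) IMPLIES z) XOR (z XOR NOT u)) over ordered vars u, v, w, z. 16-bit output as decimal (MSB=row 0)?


F1 = ((u AND v) XOR (u XOR v))
F2 = (((w AND v) IMPLIES z) XOR (z XOR NOT u))
Counterexample to F1=>F2 is where F1=1 and F2=0.
Evaluate each row (bits = u,v,w,z, MSB first):
  row 0 [0000]: F1=0 F2=0 -> F1&~F2 -> 0
  row 1 [0001]: F1=0 F2=1 -> F1&~F2 -> 0
  row 2 [0010]: F1=0 F2=0 -> F1&~F2 -> 0
  row 3 [0011]: F1=0 F2=1 -> F1&~F2 -> 0
  row 4 [0100]: F1=1 F2=0 -> F1&~F2 -> 1
  row 5 [0101]: F1=1 F2=1 -> F1&~F2 -> 0
  row 6 [0110]: F1=1 F2=1 -> F1&~F2 -> 0
  row 7 [0111]: F1=1 F2=1 -> F1&~F2 -> 0
  row 8 [1000]: F1=1 F2=1 -> F1&~F2 -> 0
  row 9 [1001]: F1=1 F2=0 -> F1&~F2 -> 1
  row 10 [1010]: F1=1 F2=1 -> F1&~F2 -> 0
  row 11 [1011]: F1=1 F2=0 -> F1&~F2 -> 1
  row 12 [1100]: F1=1 F2=1 -> F1&~F2 -> 0
  row 13 [1101]: F1=1 F2=0 -> F1&~F2 -> 1
  row 14 [1110]: F1=1 F2=0 -> F1&~F2 -> 1
  row 15 [1111]: F1=1 F2=0 -> F1&~F2 -> 1
Full result column, 4 rows per line (u,v fixed per line; w,z runs 00..11 left to right):
  rows 0-3 [u,v=00]: 0000  = hex 0
  rows 4-7 [u,v=01]: 1000  = hex 8
  rows 8-11 [u,v=10]: 0101  = hex 5
  rows 12-15 [u,v=11]: 0111  = hex 7
Counterexample vector (row 0 .. row 15) = 0000100001010111
Output column grouped in 4s = 0000 1000 0101 0111 = 0x0857
Convert to decimal digit by digit (value = value*16 + digit):
  0 -> 0
  0*16 + 8 = 8
  8*16 + 5 = 133
  133*16 + 7 = 2135
Decimal = 2135

2135


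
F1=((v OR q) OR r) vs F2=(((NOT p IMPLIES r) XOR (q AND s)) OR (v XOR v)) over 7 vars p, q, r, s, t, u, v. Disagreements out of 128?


F1 = ((v OR q) OR r)
F2 = (((NOT p IMPLIES r) XOR (q AND s)) OR (v XOR v))
Evaluate both on each of 128 rows (bits = p,q,r,s,t,u,v):
  row 0 [0000000]: F1=0 F2=0 -> 0
  row 1 [0000001]: F1=1 F2=0 (differ) -> 1
  row 2 [0000010]: F1=0 F2=0 -> 0
  row 3 [0000011]: F1=1 F2=0 (differ) -> 1
  row 4 [0000100]: F1=0 F2=0 -> 0
  (every remaining row is evaluated the same way; all 128 results are listed next)
Full result column, 8 rows per line (p,q,r,s fixed per line; t,u,v runs 000..111 left to right):
  rows 0-7 [p,q,r,s=0000]: 01010101  (ones: 4)
  rows 8-15 [p,q,r,s=0001]: 01010101  (ones: 4)
  rows 16-23 [p,q,r,s=0010]: 00000000  (ones: 0)
  rows 24-31 [p,q,r,s=0011]: 00000000  (ones: 0)
  rows 32-39 [p,q,r,s=0100]: 11111111  (ones: 8)
  rows 40-47 [p,q,r,s=0101]: 00000000  (ones: 0)
  rows 48-55 [p,q,r,s=0110]: 00000000  (ones: 0)
  rows 56-63 [p,q,r,s=0111]: 11111111  (ones: 8)
  rows 64-71 [p,q,r,s=1000]: 10101010  (ones: 4)
  rows 72-79 [p,q,r,s=1001]: 10101010  (ones: 4)
  rows 80-87 [p,q,r,s=1010]: 00000000  (ones: 0)
  rows 88-95 [p,q,r,s=1011]: 00000000  (ones: 0)
  rows 96-103 [p,q,r,s=1100]: 00000000  (ones: 0)
  rows 104-111 [p,q,r,s=1101]: 11111111  (ones: 8)
  rows 112-119 [p,q,r,s=1110]: 00000000  (ones: 0)
  rows 120-127 [p,q,r,s=1111]: 11111111  (ones: 8)
Disagreements = 4+4+0+0+8+0+0+8+4+4+0+0+0+8+0+8 = 48

48


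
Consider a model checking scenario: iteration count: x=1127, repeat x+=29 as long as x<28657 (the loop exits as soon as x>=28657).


Step 1: x goes from 1127 toward 28657 by 29; the body runs while x<28657, so iterations = ceil((bound-start)/step)
Step 2: Distance=27530
Step 3: ceil(27530/29)=950

950


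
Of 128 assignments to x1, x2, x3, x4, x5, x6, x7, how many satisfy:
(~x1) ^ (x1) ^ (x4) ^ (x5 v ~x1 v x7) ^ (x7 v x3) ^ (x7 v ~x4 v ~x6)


CNF with 6 clauses over 7 vars (128 assignments).
An assignment satisfies CNF iff every clause has >=1 true literal.
Check each row (bits = x1,x2,x3,x4,x5,x6,x7; clause T/F shown):
  row 0 [0000000]: clauses=TFFTFT -> 0
  row 1 [0000001]: clauses=TFFTTT -> 0
  row 2 [0000010]: clauses=TFFTFT -> 0
  row 3 [0000011]: clauses=TFFTTT -> 0
  row 4 [0000100]: clauses=TFFTFT -> 0
  (every remaining row is evaluated the same way; all 128 results are listed next)
Full result column, 8 rows per line (x1,x2,x3,x4 fixed per line; x5,x6,x7 runs 000..111 left to right):
  rows 0-7 [x1,x2,x3,x4=0000]: 00000000  (ones: 0)
  rows 8-15 [x1,x2,x3,x4=0001]: 00000000  (ones: 0)
  rows 16-23 [x1,x2,x3,x4=0010]: 00000000  (ones: 0)
  rows 24-31 [x1,x2,x3,x4=0011]: 00000000  (ones: 0)
  rows 32-39 [x1,x2,x3,x4=0100]: 00000000  (ones: 0)
  rows 40-47 [x1,x2,x3,x4=0101]: 00000000  (ones: 0)
  rows 48-55 [x1,x2,x3,x4=0110]: 00000000  (ones: 0)
  rows 56-63 [x1,x2,x3,x4=0111]: 00000000  (ones: 0)
  rows 64-71 [x1,x2,x3,x4=1000]: 00000000  (ones: 0)
  rows 72-79 [x1,x2,x3,x4=1001]: 00000000  (ones: 0)
  rows 80-87 [x1,x2,x3,x4=1010]: 00000000  (ones: 0)
  rows 88-95 [x1,x2,x3,x4=1011]: 00000000  (ones: 0)
  rows 96-103 [x1,x2,x3,x4=1100]: 00000000  (ones: 0)
  rows 104-111 [x1,x2,x3,x4=1101]: 00000000  (ones: 0)
  rows 112-119 [x1,x2,x3,x4=1110]: 00000000  (ones: 0)
  rows 120-127 [x1,x2,x3,x4=1111]: 00000000  (ones: 0)
Satisfying assignments = 0+0+0+0+0+0+0+0+0+0+0+0+0+0+0+0 = 0

0


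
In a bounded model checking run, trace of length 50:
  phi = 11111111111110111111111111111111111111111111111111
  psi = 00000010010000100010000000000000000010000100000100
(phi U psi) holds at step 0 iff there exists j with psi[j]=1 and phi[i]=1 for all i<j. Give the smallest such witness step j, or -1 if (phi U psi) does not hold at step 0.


(phi U psi) at 0: need smallest j with psi[j]=1 and phi[i]=1 for all i in [0,j).
Scan from step 0:
  step 0: phi=1, psi=0 -> continue
  step 1: phi=1, psi=0 -> continue
  step 2: phi=1, psi=0 -> continue
  step 3: phi=1, psi=0 -> continue
  step 6: psi=1 and phi held for [0,6) -> witness found
Witness step = 6

6


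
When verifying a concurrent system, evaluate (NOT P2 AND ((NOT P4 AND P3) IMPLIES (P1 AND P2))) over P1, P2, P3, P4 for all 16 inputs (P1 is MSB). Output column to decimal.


Formula: (NOT P2 AND ((NOT P4 AND P3) IMPLIES (P1 AND P2))) over P1, P2, P3, P4 (16 rows)
Evaluate each row (bits = P1,P2,P3,P4, MSB first):
  row 0 [0000]: (NOT 0 AND ((NOT 0 AND 0) IMPLIES (0 AND 0))) -> 1
  row 1 [0001]: (NOT 0 AND ((NOT 1 AND 0) IMPLIES (0 AND 0))) -> 1
  row 2 [0010]: (NOT 0 AND ((NOT 0 AND 1) IMPLIES (0 AND 0))) -> 0
  row 3 [0011]: (NOT 0 AND ((NOT 1 AND 1) IMPLIES (0 AND 0))) -> 1
  row 4 [0100]: (NOT 1 AND ((NOT 0 AND 0) IMPLIES (0 AND 1))) -> 0
  row 5 [0101]: (NOT 1 AND ((NOT 1 AND 0) IMPLIES (0 AND 1))) -> 0
  row 6 [0110]: (NOT 1 AND ((NOT 0 AND 1) IMPLIES (0 AND 1))) -> 0
  row 7 [0111]: (NOT 1 AND ((NOT 1 AND 1) IMPLIES (0 AND 1))) -> 0
  row 8 [1000]: (NOT 0 AND ((NOT 0 AND 0) IMPLIES (1 AND 0))) -> 1
  row 9 [1001]: (NOT 0 AND ((NOT 1 AND 0) IMPLIES (1 AND 0))) -> 1
  row 10 [1010]: (NOT 0 AND ((NOT 0 AND 1) IMPLIES (1 AND 0))) -> 0
  row 11 [1011]: (NOT 0 AND ((NOT 1 AND 1) IMPLIES (1 AND 0))) -> 1
  row 12 [1100]: (NOT 1 AND ((NOT 0 AND 0) IMPLIES (1 AND 1))) -> 0
  row 13 [1101]: (NOT 1 AND ((NOT 1 AND 0) IMPLIES (1 AND 1))) -> 0
  row 14 [1110]: (NOT 1 AND ((NOT 0 AND 1) IMPLIES (1 AND 1))) -> 0
  row 15 [1111]: (NOT 1 AND ((NOT 1 AND 1) IMPLIES (1 AND 1))) -> 0
Full result column, 4 rows per line (P1,P2 fixed per line; P3,P4 runs 00..11 left to right):
  rows 0-3 [P1,P2=00]: 1101  = hex D
  rows 4-7 [P1,P2=01]: 0000  = hex 0
  rows 8-11 [P1,P2=10]: 1101  = hex D
  rows 12-15 [P1,P2=11]: 0000  = hex 0
Output column (row 0 .. row 15) = 1101000011010000
Output column grouped in 4s = 1101 0000 1101 0000 = 0xD0D0
Convert to decimal digit by digit (value = value*16 + digit):
  D -> 13
  13*16 + 0 = 208
  208*16 + 13 (D) = 3341
  3341*16 + 0 = 53456
Decimal = 53456

53456


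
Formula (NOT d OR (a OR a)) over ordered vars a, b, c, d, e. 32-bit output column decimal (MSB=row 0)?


Formula: (NOT d OR (a OR a)) over a, b, c, d, e (32 rows)
Evaluate each row (bits = a,b,c,d,e, MSB first):
  row 0 [00000]: (NOT 0 OR (0 OR 0)) -> 1
  row 1 [00001]: (NOT 0 OR (0 OR 0)) -> 1
  row 2 [00010]: (NOT 1 OR (0 OR 0)) -> 0
  row 3 [00011]: (NOT 1 OR (0 OR 0)) -> 0
  row 4 [00100]: (NOT 0 OR (0 OR 0)) -> 1
  row 5 [00101]: (NOT 0 OR (0 OR 0)) -> 1
  row 6 [00110]: (NOT 1 OR (0 OR 0)) -> 0
  row 7 [00111]: (NOT 1 OR (0 OR 0)) -> 0
  row 8 [01000]: (NOT 0 OR (0 OR 0)) -> 1
  row 9 [01001]: (NOT 0 OR (0 OR 0)) -> 1
  row 10 [01010]: (NOT 1 OR (0 OR 0)) -> 0
  row 11 [01011]: (NOT 1 OR (0 OR 0)) -> 0
  row 12 [01100]: (NOT 0 OR (0 OR 0)) -> 1
  row 13 [01101]: (NOT 0 OR (0 OR 0)) -> 1
  row 14 [01110]: (NOT 1 OR (0 OR 0)) -> 0
  row 15 [01111]: (NOT 1 OR (0 OR 0)) -> 0
  row 16 [10000]: (NOT 0 OR (1 OR 1)) -> 1
  row 17 [10001]: (NOT 0 OR (1 OR 1)) -> 1
  row 18 [10010]: (NOT 1 OR (1 OR 1)) -> 1
  row 19 [10011]: (NOT 1 OR (1 OR 1)) -> 1
  row 20 [10100]: (NOT 0 OR (1 OR 1)) -> 1
  row 21 [10101]: (NOT 0 OR (1 OR 1)) -> 1
  row 22 [10110]: (NOT 1 OR (1 OR 1)) -> 1
  row 23 [10111]: (NOT 1 OR (1 OR 1)) -> 1
  row 24 [11000]: (NOT 0 OR (1 OR 1)) -> 1
  row 25 [11001]: (NOT 0 OR (1 OR 1)) -> 1
  row 26 [11010]: (NOT 1 OR (1 OR 1)) -> 1
  row 27 [11011]: (NOT 1 OR (1 OR 1)) -> 1
  row 28 [11100]: (NOT 0 OR (1 OR 1)) -> 1
  row 29 [11101]: (NOT 0 OR (1 OR 1)) -> 1
  row 30 [11110]: (NOT 1 OR (1 OR 1)) -> 1
  row 31 [11111]: (NOT 1 OR (1 OR 1)) -> 1
Full result column, 4 rows per line (a,b,c fixed per line; d,e runs 00..11 left to right):
  rows 0-3 [a,b,c=000]: 1100  = hex C
  rows 4-7 [a,b,c=001]: 1100  = hex C
  rows 8-11 [a,b,c=010]: 1100  = hex C
  rows 12-15 [a,b,c=011]: 1100  = hex C
  rows 16-19 [a,b,c=100]: 1111  = hex F
  rows 20-23 [a,b,c=101]: 1111  = hex F
  rows 24-27 [a,b,c=110]: 1111  = hex F
  rows 28-31 [a,b,c=111]: 1111  = hex F
Output column (row 0 .. row 31) = 11001100110011001111111111111111
Output column grouped in 4s = 1100 1100 1100 1100 1111 1111 1111 1111 = 0xCCCCFFFF
Convert to decimal digit by digit (value = value*16 + digit):
  C -> 12
  12*16 + 12 (C) = 204
  204*16 + 12 (C) = 3276
  3276*16 + 12 (C) = 52428
  52428*16 + 15 (F) = 838863
  838863*16 + 15 (F) = 13421823
  13421823*16 + 15 (F) = 214749183
  214749183*16 + 15 (F) = 3435986943
Decimal = 3435986943

3435986943


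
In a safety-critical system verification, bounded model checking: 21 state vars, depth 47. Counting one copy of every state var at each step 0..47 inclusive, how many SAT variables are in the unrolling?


BMC unrolls to depth k, creating one copy of each state var for steps 0..k.
Step count = 47 + 1 = 48 (steps 0 through 47)
Vars per step = 21
Total = 21 * 48 = 1008

1008


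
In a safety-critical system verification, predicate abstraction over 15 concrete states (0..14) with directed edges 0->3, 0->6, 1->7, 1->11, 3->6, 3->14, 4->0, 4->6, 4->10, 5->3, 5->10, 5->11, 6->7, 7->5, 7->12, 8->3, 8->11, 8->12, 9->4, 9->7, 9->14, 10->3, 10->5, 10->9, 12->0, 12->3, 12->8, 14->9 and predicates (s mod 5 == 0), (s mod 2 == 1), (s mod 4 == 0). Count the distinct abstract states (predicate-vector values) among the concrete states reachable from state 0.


BFS from 0:
Concrete reachable: {0, 3, 4, 5, 6, 7, 8, 9, 10, 11, 12, 14}
Abstract via predicates (s mod 5 == 0), (s mod 2 == 1), (s mod 4 == 0):
  (0,0,0) <- {6, 14}
  (0,0,1) <- {4, 8, 12}
  (0,1,0) <- {3, 7, 9, 11}
  (1,0,0) <- {10}
  (1,0,1) <- {0}
  (1,1,0) <- {5}
Distinct abstract states = 6

6


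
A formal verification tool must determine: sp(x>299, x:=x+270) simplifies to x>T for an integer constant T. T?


Formula: sp(P, x:=E) = exists old_x. (x = E[old_x/x]) AND P[old_x/x] (old_x is the value of x before the assignment; eliminate old_x by solving x = E[old_x/x] for old_x)
Step 1: Precondition P: x>299, i.e. old_x > 299
Step 2: Assignment gives x = old_x + 270, so old_x = x - 270
Step 3: Substitute into P: x - 270 > 299
Step 4: Simplify: x > 299+270 = 569

569


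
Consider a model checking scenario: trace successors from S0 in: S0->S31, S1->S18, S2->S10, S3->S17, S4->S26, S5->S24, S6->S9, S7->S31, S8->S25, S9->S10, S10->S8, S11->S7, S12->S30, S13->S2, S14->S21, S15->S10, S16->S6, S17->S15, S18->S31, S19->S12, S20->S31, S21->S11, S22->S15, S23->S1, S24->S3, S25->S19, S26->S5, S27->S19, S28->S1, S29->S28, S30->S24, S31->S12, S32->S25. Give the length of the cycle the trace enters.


Trace from S0 until a state repeats:
  S0 -> S31 -> S12 -> S30 -> S24 -> S3 -> S17 -> S15 -> S10 -> S8 -> S25 -> S19 -> S12
S12 first seen at step 2, revisited at step 12.
Cycle length = 12 - 2 = 10

10


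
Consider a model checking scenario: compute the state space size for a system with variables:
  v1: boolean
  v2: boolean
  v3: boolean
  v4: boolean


State space = product of domain sizes of all variables.
Domain sizes:
  v1 (boolean): 2
  v2 (boolean): 2
  v3 (boolean): 2
  v4 (boolean): 2
Product = 2 * 2 * 2 * 2 = 16

16


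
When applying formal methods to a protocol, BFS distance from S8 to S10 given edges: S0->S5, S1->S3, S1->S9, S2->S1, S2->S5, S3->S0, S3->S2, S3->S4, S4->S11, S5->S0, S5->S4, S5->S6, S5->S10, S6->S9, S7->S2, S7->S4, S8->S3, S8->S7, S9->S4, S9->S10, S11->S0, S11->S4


BFS layer-by-layer from S8:
  dist 0: {S8}
  dist 1: {S3, S7}
  dist 2: {S0, S2, S4}
  dist 3: {S1, S5, S11}
  dist 4: {S6, S9, S10}
  -> S10 reached at distance 4
Shortest path length = 4

4


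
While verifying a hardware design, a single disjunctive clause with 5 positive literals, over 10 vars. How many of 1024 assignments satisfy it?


Step 1: Total=2^10=1024
Step 2: Unsat when all 5 false: 2^5=32
Step 3: Sat=1024-32=992

992


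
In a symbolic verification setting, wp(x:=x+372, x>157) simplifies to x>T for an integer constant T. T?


Formula: wp(x:=E, P) = P[E/x] (substitute E for x in postcondition)
Step 1: Postcondition: x>157
Step 2: Substitute x+372 for x: x+372>157
Step 3: Solve for x: x > 157-372 = -215

-215


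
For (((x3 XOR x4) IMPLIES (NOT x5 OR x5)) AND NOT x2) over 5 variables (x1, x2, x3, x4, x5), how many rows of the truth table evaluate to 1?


Formula: (((x3 XOR x4) IMPLIES (NOT x5 OR x5)) AND NOT x2) over 5 vars (32 rows)
Evaluate each row (x1, x2, x3, x4, x5 as bits, MSB first):
  row 0 [00000]: (((0 XOR 0) IMPLIES (NOT 0 OR 0)) AND NOT 0) -> 1
  row 1 [00001]: (((0 XOR 0) IMPLIES (NOT 1 OR 1)) AND NOT 0) -> 1
  row 2 [00010]: (((0 XOR 1) IMPLIES (NOT 0 OR 0)) AND NOT 0) -> 1
  row 3 [00011]: (((0 XOR 1) IMPLIES (NOT 1 OR 1)) AND NOT 0) -> 1
  row 4 [00100]: (((1 XOR 0) IMPLIES (NOT 0 OR 0)) AND NOT 0) -> 1
  row 5 [00101]: (((1 XOR 0) IMPLIES (NOT 1 OR 1)) AND NOT 0) -> 1
  row 6 [00110]: (((1 XOR 1) IMPLIES (NOT 0 OR 0)) AND NOT 0) -> 1
  row 7 [00111]: (((1 XOR 1) IMPLIES (NOT 1 OR 1)) AND NOT 0) -> 1
  row 8 [01000]: (((0 XOR 0) IMPLIES (NOT 0 OR 0)) AND NOT 1) -> 0
  row 9 [01001]: (((0 XOR 0) IMPLIES (NOT 1 OR 1)) AND NOT 1) -> 0
  row 10 [01010]: (((0 XOR 1) IMPLIES (NOT 0 OR 0)) AND NOT 1) -> 0
  row 11 [01011]: (((0 XOR 1) IMPLIES (NOT 1 OR 1)) AND NOT 1) -> 0
  row 12 [01100]: (((1 XOR 0) IMPLIES (NOT 0 OR 0)) AND NOT 1) -> 0
  row 13 [01101]: (((1 XOR 0) IMPLIES (NOT 1 OR 1)) AND NOT 1) -> 0
  row 14 [01110]: (((1 XOR 1) IMPLIES (NOT 0 OR 0)) AND NOT 1) -> 0
  row 15 [01111]: (((1 XOR 1) IMPLIES (NOT 1 OR 1)) AND NOT 1) -> 0
  row 16 [10000]: (((0 XOR 0) IMPLIES (NOT 0 OR 0)) AND NOT 0) -> 1
  row 17 [10001]: (((0 XOR 0) IMPLIES (NOT 1 OR 1)) AND NOT 0) -> 1
  row 18 [10010]: (((0 XOR 1) IMPLIES (NOT 0 OR 0)) AND NOT 0) -> 1
  row 19 [10011]: (((0 XOR 1) IMPLIES (NOT 1 OR 1)) AND NOT 0) -> 1
  row 20 [10100]: (((1 XOR 0) IMPLIES (NOT 0 OR 0)) AND NOT 0) -> 1
  row 21 [10101]: (((1 XOR 0) IMPLIES (NOT 1 OR 1)) AND NOT 0) -> 1
  row 22 [10110]: (((1 XOR 1) IMPLIES (NOT 0 OR 0)) AND NOT 0) -> 1
  row 23 [10111]: (((1 XOR 1) IMPLIES (NOT 1 OR 1)) AND NOT 0) -> 1
  row 24 [11000]: (((0 XOR 0) IMPLIES (NOT 0 OR 0)) AND NOT 1) -> 0
  row 25 [11001]: (((0 XOR 0) IMPLIES (NOT 1 OR 1)) AND NOT 1) -> 0
  row 26 [11010]: (((0 XOR 1) IMPLIES (NOT 0 OR 0)) AND NOT 1) -> 0
  row 27 [11011]: (((0 XOR 1) IMPLIES (NOT 1 OR 1)) AND NOT 1) -> 0
  row 28 [11100]: (((1 XOR 0) IMPLIES (NOT 0 OR 0)) AND NOT 1) -> 0
  row 29 [11101]: (((1 XOR 0) IMPLIES (NOT 1 OR 1)) AND NOT 1) -> 0
  row 30 [11110]: (((1 XOR 1) IMPLIES (NOT 0 OR 0)) AND NOT 1) -> 0
  row 31 [11111]: (((1 XOR 1) IMPLIES (NOT 1 OR 1)) AND NOT 1) -> 0
Full result column, 8 rows per line (x1,x2 fixed per line; x3,x4,x5 runs 000..111 left to right):
  rows 0-7 [x1,x2=00]: 11111111  (ones: 8)
  rows 8-15 [x1,x2=01]: 00000000  (ones: 0)
  rows 16-23 [x1,x2=10]: 11111111  (ones: 8)
  rows 24-31 [x1,x2=11]: 00000000  (ones: 0)
Count of 1-rows = 8+0+8+0 = 16

16


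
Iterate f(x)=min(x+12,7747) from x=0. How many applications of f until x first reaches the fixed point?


Step 1: x=0, cap=7747, increment=12
Step 2: x grows by 12 each step until capped at 7747; fixed point is x=7747
Step 3: iterations = ceil(7747/12) = 646

646


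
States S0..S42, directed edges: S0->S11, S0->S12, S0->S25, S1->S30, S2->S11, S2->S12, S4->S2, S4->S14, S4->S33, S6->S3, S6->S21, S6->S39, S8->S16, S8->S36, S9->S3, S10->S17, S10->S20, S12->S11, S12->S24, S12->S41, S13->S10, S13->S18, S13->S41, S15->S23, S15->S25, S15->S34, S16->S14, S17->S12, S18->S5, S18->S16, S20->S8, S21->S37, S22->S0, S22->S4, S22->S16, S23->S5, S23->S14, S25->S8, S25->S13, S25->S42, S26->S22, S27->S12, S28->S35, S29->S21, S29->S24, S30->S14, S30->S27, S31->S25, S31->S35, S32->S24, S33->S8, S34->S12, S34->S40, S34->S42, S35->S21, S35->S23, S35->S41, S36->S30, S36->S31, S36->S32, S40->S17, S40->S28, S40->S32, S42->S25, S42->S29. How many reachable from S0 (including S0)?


BFS from S0:
  layer 0: {S0}
  layer 1: {S11, S12, S25}
  layer 2: {S8, S13, S24, S41, S42}
  layer 3: {S10, S16, S18, S29, S36}
  layer 4: {S5, S14, S17, S20, S21, S30, S31, S32}
  layer 5: {S27, S35, S37}
  layer 6: {S23}
Reachable set: {S0, S5, S8, S10, S11, S12, S13, S14, S16, S17, S18, S20, S21, S23, S24, S25, S27, S29, S30, S31, S32, S35, S36, S37, S41, S42}
Count = 26

26


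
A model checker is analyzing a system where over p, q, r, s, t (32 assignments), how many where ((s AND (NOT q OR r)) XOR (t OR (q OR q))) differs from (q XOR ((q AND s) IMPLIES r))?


F1 = ((s AND (NOT q OR r)) XOR (t OR (q OR q)))
F2 = (q XOR ((q AND s) IMPLIES r))
Evaluate both on each of 32 rows (bits = p,q,r,s,t):
  row 0 [00000]: F1=0 F2=1 (differ) -> 1
  row 1 [00001]: F1=1 F2=1 -> 0
  row 2 [00010]: F1=1 F2=1 -> 0
  row 3 [00011]: F1=0 F2=1 (differ) -> 1
  row 4 [00100]: F1=0 F2=1 (differ) -> 1
  row 5 [00101]: F1=1 F2=1 -> 0
  row 6 [00110]: F1=1 F2=1 -> 0
  row 7 [00111]: F1=0 F2=1 (differ) -> 1
  row 8 [01000]: F1=1 F2=0 (differ) -> 1
  row 9 [01001]: F1=1 F2=0 (differ) -> 1
  row 10 [01010]: F1=1 F2=1 -> 0
  row 11 [01011]: F1=1 F2=1 -> 0
  row 12 [01100]: F1=1 F2=0 (differ) -> 1
  row 13 [01101]: F1=1 F2=0 (differ) -> 1
  row 14 [01110]: F1=0 F2=0 -> 0
  row 15 [01111]: F1=0 F2=0 -> 0
  row 16 [10000]: F1=0 F2=1 (differ) -> 1
  row 17 [10001]: F1=1 F2=1 -> 0
  row 18 [10010]: F1=1 F2=1 -> 0
  row 19 [10011]: F1=0 F2=1 (differ) -> 1
  row 20 [10100]: F1=0 F2=1 (differ) -> 1
  row 21 [10101]: F1=1 F2=1 -> 0
  row 22 [10110]: F1=1 F2=1 -> 0
  row 23 [10111]: F1=0 F2=1 (differ) -> 1
  row 24 [11000]: F1=1 F2=0 (differ) -> 1
  row 25 [11001]: F1=1 F2=0 (differ) -> 1
  row 26 [11010]: F1=1 F2=1 -> 0
  row 27 [11011]: F1=1 F2=1 -> 0
  row 28 [11100]: F1=1 F2=0 (differ) -> 1
  row 29 [11101]: F1=1 F2=0 (differ) -> 1
  row 30 [11110]: F1=0 F2=0 -> 0
  row 31 [11111]: F1=0 F2=0 -> 0
Full result column, 8 rows per line (p,q fixed per line; r,s,t runs 000..111 left to right):
  rows 0-7 [p,q=00]: 10011001  (ones: 4)
  rows 8-15 [p,q=01]: 11001100  (ones: 4)
  rows 16-23 [p,q=10]: 10011001  (ones: 4)
  rows 24-31 [p,q=11]: 11001100  (ones: 4)
Disagreements = 4+4+4+4 = 16

16


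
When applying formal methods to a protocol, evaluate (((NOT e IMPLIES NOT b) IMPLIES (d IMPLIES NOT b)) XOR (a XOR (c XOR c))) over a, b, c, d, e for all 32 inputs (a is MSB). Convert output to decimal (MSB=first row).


Formula: (((NOT e IMPLIES NOT b) IMPLIES (d IMPLIES NOT b)) XOR (a XOR (c XOR c))) over a, b, c, d, e (32 rows)
Evaluate each row (bits = a,b,c,d,e, MSB first):
  row 0 [00000]: (((NOT 0 IMPLIES NOT 0) IMPLIES (0 IMPLIES NOT 0)) XOR (0 XOR (0 XOR 0))) -> 1
  row 1 [00001]: (((NOT 1 IMPLIES NOT 0) IMPLIES (0 IMPLIES NOT 0)) XOR (0 XOR (0 XOR 0))) -> 1
  row 2 [00010]: (((NOT 0 IMPLIES NOT 0) IMPLIES (1 IMPLIES NOT 0)) XOR (0 XOR (0 XOR 0))) -> 1
  row 3 [00011]: (((NOT 1 IMPLIES NOT 0) IMPLIES (1 IMPLIES NOT 0)) XOR (0 XOR (0 XOR 0))) -> 1
  row 4 [00100]: (((NOT 0 IMPLIES NOT 0) IMPLIES (0 IMPLIES NOT 0)) XOR (0 XOR (1 XOR 1))) -> 1
  row 5 [00101]: (((NOT 1 IMPLIES NOT 0) IMPLIES (0 IMPLIES NOT 0)) XOR (0 XOR (1 XOR 1))) -> 1
  row 6 [00110]: (((NOT 0 IMPLIES NOT 0) IMPLIES (1 IMPLIES NOT 0)) XOR (0 XOR (1 XOR 1))) -> 1
  row 7 [00111]: (((NOT 1 IMPLIES NOT 0) IMPLIES (1 IMPLIES NOT 0)) XOR (0 XOR (1 XOR 1))) -> 1
  row 8 [01000]: (((NOT 0 IMPLIES NOT 1) IMPLIES (0 IMPLIES NOT 1)) XOR (0 XOR (0 XOR 0))) -> 1
  row 9 [01001]: (((NOT 1 IMPLIES NOT 1) IMPLIES (0 IMPLIES NOT 1)) XOR (0 XOR (0 XOR 0))) -> 1
  row 10 [01010]: (((NOT 0 IMPLIES NOT 1) IMPLIES (1 IMPLIES NOT 1)) XOR (0 XOR (0 XOR 0))) -> 1
  row 11 [01011]: (((NOT 1 IMPLIES NOT 1) IMPLIES (1 IMPLIES NOT 1)) XOR (0 XOR (0 XOR 0))) -> 0
  row 12 [01100]: (((NOT 0 IMPLIES NOT 1) IMPLIES (0 IMPLIES NOT 1)) XOR (0 XOR (1 XOR 1))) -> 1
  row 13 [01101]: (((NOT 1 IMPLIES NOT 1) IMPLIES (0 IMPLIES NOT 1)) XOR (0 XOR (1 XOR 1))) -> 1
  row 14 [01110]: (((NOT 0 IMPLIES NOT 1) IMPLIES (1 IMPLIES NOT 1)) XOR (0 XOR (1 XOR 1))) -> 1
  row 15 [01111]: (((NOT 1 IMPLIES NOT 1) IMPLIES (1 IMPLIES NOT 1)) XOR (0 XOR (1 XOR 1))) -> 0
  row 16 [10000]: (((NOT 0 IMPLIES NOT 0) IMPLIES (0 IMPLIES NOT 0)) XOR (1 XOR (0 XOR 0))) -> 0
  row 17 [10001]: (((NOT 1 IMPLIES NOT 0) IMPLIES (0 IMPLIES NOT 0)) XOR (1 XOR (0 XOR 0))) -> 0
  row 18 [10010]: (((NOT 0 IMPLIES NOT 0) IMPLIES (1 IMPLIES NOT 0)) XOR (1 XOR (0 XOR 0))) -> 0
  row 19 [10011]: (((NOT 1 IMPLIES NOT 0) IMPLIES (1 IMPLIES NOT 0)) XOR (1 XOR (0 XOR 0))) -> 0
  row 20 [10100]: (((NOT 0 IMPLIES NOT 0) IMPLIES (0 IMPLIES NOT 0)) XOR (1 XOR (1 XOR 1))) -> 0
  row 21 [10101]: (((NOT 1 IMPLIES NOT 0) IMPLIES (0 IMPLIES NOT 0)) XOR (1 XOR (1 XOR 1))) -> 0
  row 22 [10110]: (((NOT 0 IMPLIES NOT 0) IMPLIES (1 IMPLIES NOT 0)) XOR (1 XOR (1 XOR 1))) -> 0
  row 23 [10111]: (((NOT 1 IMPLIES NOT 0) IMPLIES (1 IMPLIES NOT 0)) XOR (1 XOR (1 XOR 1))) -> 0
  row 24 [11000]: (((NOT 0 IMPLIES NOT 1) IMPLIES (0 IMPLIES NOT 1)) XOR (1 XOR (0 XOR 0))) -> 0
  row 25 [11001]: (((NOT 1 IMPLIES NOT 1) IMPLIES (0 IMPLIES NOT 1)) XOR (1 XOR (0 XOR 0))) -> 0
  row 26 [11010]: (((NOT 0 IMPLIES NOT 1) IMPLIES (1 IMPLIES NOT 1)) XOR (1 XOR (0 XOR 0))) -> 0
  row 27 [11011]: (((NOT 1 IMPLIES NOT 1) IMPLIES (1 IMPLIES NOT 1)) XOR (1 XOR (0 XOR 0))) -> 1
  row 28 [11100]: (((NOT 0 IMPLIES NOT 1) IMPLIES (0 IMPLIES NOT 1)) XOR (1 XOR (1 XOR 1))) -> 0
  row 29 [11101]: (((NOT 1 IMPLIES NOT 1) IMPLIES (0 IMPLIES NOT 1)) XOR (1 XOR (1 XOR 1))) -> 0
  row 30 [11110]: (((NOT 0 IMPLIES NOT 1) IMPLIES (1 IMPLIES NOT 1)) XOR (1 XOR (1 XOR 1))) -> 0
  row 31 [11111]: (((NOT 1 IMPLIES NOT 1) IMPLIES (1 IMPLIES NOT 1)) XOR (1 XOR (1 XOR 1))) -> 1
Full result column, 4 rows per line (a,b,c fixed per line; d,e runs 00..11 left to right):
  rows 0-3 [a,b,c=000]: 1111  = hex F
  rows 4-7 [a,b,c=001]: 1111  = hex F
  rows 8-11 [a,b,c=010]: 1110  = hex E
  rows 12-15 [a,b,c=011]: 1110  = hex E
  rows 16-19 [a,b,c=100]: 0000  = hex 0
  rows 20-23 [a,b,c=101]: 0000  = hex 0
  rows 24-27 [a,b,c=110]: 0001  = hex 1
  rows 28-31 [a,b,c=111]: 0001  = hex 1
Output column (row 0 .. row 31) = 11111111111011100000000000010001
Output column grouped in 4s = 1111 1111 1110 1110 0000 0000 0001 0001 = 0xFFEE0011
Convert to decimal digit by digit (value = value*16 + digit):
  F -> 15
  15*16 + 15 (F) = 255
  255*16 + 14 (E) = 4094
  4094*16 + 14 (E) = 65518
  65518*16 + 0 = 1048288
  1048288*16 + 0 = 16772608
  16772608*16 + 1 = 268361729
  268361729*16 + 1 = 4293787665
Decimal = 4293787665

4293787665


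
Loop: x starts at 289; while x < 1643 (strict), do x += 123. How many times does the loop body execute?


Step 1: x goes from 289 toward 1643 by 123; the body runs while x<1643, so iterations = ceil((bound-start)/step)
Step 2: Distance=1354
Step 3: ceil(1354/123)=12

12


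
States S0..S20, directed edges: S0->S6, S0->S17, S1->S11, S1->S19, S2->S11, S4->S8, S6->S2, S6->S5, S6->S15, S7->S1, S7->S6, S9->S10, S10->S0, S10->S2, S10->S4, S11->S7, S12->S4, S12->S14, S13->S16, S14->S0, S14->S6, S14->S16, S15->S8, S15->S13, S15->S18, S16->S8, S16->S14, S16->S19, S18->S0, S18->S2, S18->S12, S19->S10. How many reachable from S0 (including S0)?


BFS from S0:
  layer 0: {S0}
  layer 1: {S6, S17}
  layer 2: {S2, S5, S15}
  layer 3: {S8, S11, S13, S18}
  layer 4: {S7, S12, S16}
  layer 5: {S1, S4, S14, S19}
  layer 6: {S10}
Reachable set: {S0, S1, S2, S4, S5, S6, S7, S8, S10, S11, S12, S13, S14, S15, S16, S17, S18, S19}
Count = 18

18


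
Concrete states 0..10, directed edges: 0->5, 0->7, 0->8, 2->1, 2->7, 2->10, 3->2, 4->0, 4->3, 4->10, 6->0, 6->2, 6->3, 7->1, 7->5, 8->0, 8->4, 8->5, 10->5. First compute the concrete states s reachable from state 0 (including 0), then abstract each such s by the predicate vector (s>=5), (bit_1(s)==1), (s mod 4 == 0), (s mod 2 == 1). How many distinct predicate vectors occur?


BFS from 0:
Concrete reachable: {0, 1, 2, 3, 4, 5, 7, 8, 10}
Abstract via predicates (s>=5), (bit_1(s)==1), (s mod 4 == 0), (s mod 2 == 1):
  (0,0,0,1) <- {1}
  (0,0,1,0) <- {0, 4}
  (0,1,0,0) <- {2}
  (0,1,0,1) <- {3}
  (1,0,0,1) <- {5}
  (1,0,1,0) <- {8}
  (1,1,0,0) <- {10}
  (1,1,0,1) <- {7}
Distinct abstract states = 8

8


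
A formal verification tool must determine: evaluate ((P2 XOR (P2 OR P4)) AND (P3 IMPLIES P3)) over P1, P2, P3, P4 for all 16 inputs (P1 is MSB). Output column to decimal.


Formula: ((P2 XOR (P2 OR P4)) AND (P3 IMPLIES P3)) over P1, P2, P3, P4 (16 rows)
Evaluate each row (bits = P1,P2,P3,P4, MSB first):
  row 0 [0000]: ((0 XOR (0 OR 0)) AND (0 IMPLIES 0)) -> 0
  row 1 [0001]: ((0 XOR (0 OR 1)) AND (0 IMPLIES 0)) -> 1
  row 2 [0010]: ((0 XOR (0 OR 0)) AND (1 IMPLIES 1)) -> 0
  row 3 [0011]: ((0 XOR (0 OR 1)) AND (1 IMPLIES 1)) -> 1
  row 4 [0100]: ((1 XOR (1 OR 0)) AND (0 IMPLIES 0)) -> 0
  row 5 [0101]: ((1 XOR (1 OR 1)) AND (0 IMPLIES 0)) -> 0
  row 6 [0110]: ((1 XOR (1 OR 0)) AND (1 IMPLIES 1)) -> 0
  row 7 [0111]: ((1 XOR (1 OR 1)) AND (1 IMPLIES 1)) -> 0
  row 8 [1000]: ((0 XOR (0 OR 0)) AND (0 IMPLIES 0)) -> 0
  row 9 [1001]: ((0 XOR (0 OR 1)) AND (0 IMPLIES 0)) -> 1
  row 10 [1010]: ((0 XOR (0 OR 0)) AND (1 IMPLIES 1)) -> 0
  row 11 [1011]: ((0 XOR (0 OR 1)) AND (1 IMPLIES 1)) -> 1
  row 12 [1100]: ((1 XOR (1 OR 0)) AND (0 IMPLIES 0)) -> 0
  row 13 [1101]: ((1 XOR (1 OR 1)) AND (0 IMPLIES 0)) -> 0
  row 14 [1110]: ((1 XOR (1 OR 0)) AND (1 IMPLIES 1)) -> 0
  row 15 [1111]: ((1 XOR (1 OR 1)) AND (1 IMPLIES 1)) -> 0
Full result column, 4 rows per line (P1,P2 fixed per line; P3,P4 runs 00..11 left to right):
  rows 0-3 [P1,P2=00]: 0101  = hex 5
  rows 4-7 [P1,P2=01]: 0000  = hex 0
  rows 8-11 [P1,P2=10]: 0101  = hex 5
  rows 12-15 [P1,P2=11]: 0000  = hex 0
Output column (row 0 .. row 15) = 0101000001010000
Output column grouped in 4s = 0101 0000 0101 0000 = 0x5050
Convert to decimal digit by digit (value = value*16 + digit):
  5 -> 5
  5*16 + 0 = 80
  80*16 + 5 = 1285
  1285*16 + 0 = 20560
Decimal = 20560

20560


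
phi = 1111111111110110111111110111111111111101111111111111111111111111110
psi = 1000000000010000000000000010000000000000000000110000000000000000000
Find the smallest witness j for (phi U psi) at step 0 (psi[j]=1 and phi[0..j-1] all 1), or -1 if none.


(phi U psi) at 0: need smallest j with psi[j]=1 and phi[i]=1 for all i in [0,j).
Scan from step 0:
  step 0: psi=1 and phi held for [0,0) -> witness found
Witness step = 0

0


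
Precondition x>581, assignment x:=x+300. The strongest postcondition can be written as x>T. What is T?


Formula: sp(P, x:=E) = exists old_x. (x = E[old_x/x]) AND P[old_x/x] (old_x is the value of x before the assignment; eliminate old_x by solving x = E[old_x/x] for old_x)
Step 1: Precondition P: x>581, i.e. old_x > 581
Step 2: Assignment gives x = old_x + 300, so old_x = x - 300
Step 3: Substitute into P: x - 300 > 581
Step 4: Simplify: x > 581+300 = 881

881


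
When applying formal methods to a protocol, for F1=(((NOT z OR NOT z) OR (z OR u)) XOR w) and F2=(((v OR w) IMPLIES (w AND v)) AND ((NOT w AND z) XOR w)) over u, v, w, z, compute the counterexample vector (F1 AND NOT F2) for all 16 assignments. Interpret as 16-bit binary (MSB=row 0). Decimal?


F1 = (((NOT z OR NOT z) OR (z OR u)) XOR w)
F2 = (((v OR w) IMPLIES (w AND v)) AND ((NOT w AND z) XOR w))
Counterexample to F1=>F2 is where F1=1 and F2=0.
Evaluate each row (bits = u,v,w,z, MSB first):
  row 0 [0000]: F1=1 F2=0 -> F1&~F2 -> 1
  row 1 [0001]: F1=1 F2=1 -> F1&~F2 -> 0
  row 2 [0010]: F1=0 F2=0 -> F1&~F2 -> 0
  row 3 [0011]: F1=0 F2=0 -> F1&~F2 -> 0
  row 4 [0100]: F1=1 F2=0 -> F1&~F2 -> 1
  row 5 [0101]: F1=1 F2=0 -> F1&~F2 -> 1
  row 6 [0110]: F1=0 F2=1 -> F1&~F2 -> 0
  row 7 [0111]: F1=0 F2=1 -> F1&~F2 -> 0
  row 8 [1000]: F1=1 F2=0 -> F1&~F2 -> 1
  row 9 [1001]: F1=1 F2=1 -> F1&~F2 -> 0
  row 10 [1010]: F1=0 F2=0 -> F1&~F2 -> 0
  row 11 [1011]: F1=0 F2=0 -> F1&~F2 -> 0
  row 12 [1100]: F1=1 F2=0 -> F1&~F2 -> 1
  row 13 [1101]: F1=1 F2=0 -> F1&~F2 -> 1
  row 14 [1110]: F1=0 F2=1 -> F1&~F2 -> 0
  row 15 [1111]: F1=0 F2=1 -> F1&~F2 -> 0
Full result column, 4 rows per line (u,v fixed per line; w,z runs 00..11 left to right):
  rows 0-3 [u,v=00]: 1000  = hex 8
  rows 4-7 [u,v=01]: 1100  = hex C
  rows 8-11 [u,v=10]: 1000  = hex 8
  rows 12-15 [u,v=11]: 1100  = hex C
Counterexample vector (row 0 .. row 15) = 1000110010001100
Output column grouped in 4s = 1000 1100 1000 1100 = 0x8C8C
Convert to decimal digit by digit (value = value*16 + digit):
  8 -> 8
  8*16 + 12 (C) = 140
  140*16 + 8 = 2248
  2248*16 + 12 (C) = 35980
Decimal = 35980

35980


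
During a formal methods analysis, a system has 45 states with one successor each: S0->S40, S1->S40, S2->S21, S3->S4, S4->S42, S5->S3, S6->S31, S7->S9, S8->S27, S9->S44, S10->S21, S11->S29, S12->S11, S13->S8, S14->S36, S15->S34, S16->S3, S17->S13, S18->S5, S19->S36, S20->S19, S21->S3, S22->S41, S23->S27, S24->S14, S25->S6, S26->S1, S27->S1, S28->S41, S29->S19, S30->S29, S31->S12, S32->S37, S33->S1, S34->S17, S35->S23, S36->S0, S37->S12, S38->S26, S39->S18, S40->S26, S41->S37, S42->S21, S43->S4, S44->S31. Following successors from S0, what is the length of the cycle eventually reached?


Trace from S0 until a state repeats:
  S0 -> S40 -> S26 -> S1 -> S40
S40 first seen at step 1, revisited at step 4.
Cycle length = 4 - 1 = 3

3


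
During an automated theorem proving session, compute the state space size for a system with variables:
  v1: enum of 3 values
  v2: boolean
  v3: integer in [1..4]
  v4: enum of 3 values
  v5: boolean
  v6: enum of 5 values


State space = product of domain sizes of all variables.
Domain sizes:
  v1 (enum of 3 values): 3
  v2 (boolean): 2
  v3 (integer in [1..4]): 4
  v4 (enum of 3 values): 3
  v5 (boolean): 2
  v6 (enum of 5 values): 5
Product = 3 * 2 * 4 * 3 * 2 * 5 = 720

720


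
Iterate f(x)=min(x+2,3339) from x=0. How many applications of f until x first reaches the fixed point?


Step 1: x=0, cap=3339, increment=2
Step 2: x grows by 2 each step until capped at 3339; fixed point is x=3339
Step 3: iterations = ceil(3339/2) = 1670

1670


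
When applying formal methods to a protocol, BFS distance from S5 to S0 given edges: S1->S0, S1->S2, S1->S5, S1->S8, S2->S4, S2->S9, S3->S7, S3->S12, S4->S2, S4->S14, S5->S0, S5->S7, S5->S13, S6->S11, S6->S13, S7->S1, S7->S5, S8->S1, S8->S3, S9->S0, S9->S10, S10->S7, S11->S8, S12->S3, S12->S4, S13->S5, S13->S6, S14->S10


BFS layer-by-layer from S5:
  dist 0: {S5}
  dist 1: {S0, S7, S13}
  -> S0 reached at distance 1
Shortest path length = 1

1
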